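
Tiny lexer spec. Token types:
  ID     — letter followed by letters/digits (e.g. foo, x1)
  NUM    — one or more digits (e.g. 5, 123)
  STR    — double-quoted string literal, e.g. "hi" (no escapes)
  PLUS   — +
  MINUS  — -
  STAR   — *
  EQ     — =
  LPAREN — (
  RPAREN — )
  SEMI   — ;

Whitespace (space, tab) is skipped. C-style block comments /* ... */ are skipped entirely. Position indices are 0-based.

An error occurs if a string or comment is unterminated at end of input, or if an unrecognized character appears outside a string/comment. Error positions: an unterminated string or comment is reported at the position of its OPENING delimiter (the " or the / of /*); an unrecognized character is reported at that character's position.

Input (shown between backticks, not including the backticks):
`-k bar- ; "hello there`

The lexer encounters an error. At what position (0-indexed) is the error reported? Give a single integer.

Answer: 10

Derivation:
pos=0: emit MINUS '-'
pos=1: emit ID 'k' (now at pos=2)
pos=3: emit ID 'bar' (now at pos=6)
pos=6: emit MINUS '-'
pos=8: emit SEMI ';'
pos=10: enter STRING mode
pos=10: ERROR — unterminated string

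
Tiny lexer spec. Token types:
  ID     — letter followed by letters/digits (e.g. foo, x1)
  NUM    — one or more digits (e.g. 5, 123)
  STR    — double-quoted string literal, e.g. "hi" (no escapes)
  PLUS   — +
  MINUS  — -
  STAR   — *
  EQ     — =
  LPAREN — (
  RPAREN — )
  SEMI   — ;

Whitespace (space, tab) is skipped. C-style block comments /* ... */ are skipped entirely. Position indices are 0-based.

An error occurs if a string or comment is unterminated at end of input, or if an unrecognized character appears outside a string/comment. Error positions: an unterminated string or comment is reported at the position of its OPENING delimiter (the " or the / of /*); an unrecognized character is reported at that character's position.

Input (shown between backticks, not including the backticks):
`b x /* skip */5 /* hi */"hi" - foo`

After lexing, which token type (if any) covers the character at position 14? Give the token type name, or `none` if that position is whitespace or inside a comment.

Answer: NUM

Derivation:
pos=0: emit ID 'b' (now at pos=1)
pos=2: emit ID 'x' (now at pos=3)
pos=4: enter COMMENT mode (saw '/*')
exit COMMENT mode (now at pos=14)
pos=14: emit NUM '5' (now at pos=15)
pos=16: enter COMMENT mode (saw '/*')
exit COMMENT mode (now at pos=24)
pos=24: enter STRING mode
pos=24: emit STR "hi" (now at pos=28)
pos=29: emit MINUS '-'
pos=31: emit ID 'foo' (now at pos=34)
DONE. 6 tokens: [ID, ID, NUM, STR, MINUS, ID]
Position 14: char is '5' -> NUM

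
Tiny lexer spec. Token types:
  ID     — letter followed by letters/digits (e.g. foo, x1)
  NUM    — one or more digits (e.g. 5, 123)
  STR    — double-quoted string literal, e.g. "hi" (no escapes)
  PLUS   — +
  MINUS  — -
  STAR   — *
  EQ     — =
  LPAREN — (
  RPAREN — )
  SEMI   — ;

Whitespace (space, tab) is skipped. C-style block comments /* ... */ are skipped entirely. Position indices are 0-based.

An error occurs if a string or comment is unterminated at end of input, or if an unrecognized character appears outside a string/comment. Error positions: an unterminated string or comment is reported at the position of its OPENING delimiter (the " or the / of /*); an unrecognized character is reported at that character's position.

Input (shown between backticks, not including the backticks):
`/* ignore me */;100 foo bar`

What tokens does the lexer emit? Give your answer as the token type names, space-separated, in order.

Answer: SEMI NUM ID ID

Derivation:
pos=0: enter COMMENT mode (saw '/*')
exit COMMENT mode (now at pos=15)
pos=15: emit SEMI ';'
pos=16: emit NUM '100' (now at pos=19)
pos=20: emit ID 'foo' (now at pos=23)
pos=24: emit ID 'bar' (now at pos=27)
DONE. 4 tokens: [SEMI, NUM, ID, ID]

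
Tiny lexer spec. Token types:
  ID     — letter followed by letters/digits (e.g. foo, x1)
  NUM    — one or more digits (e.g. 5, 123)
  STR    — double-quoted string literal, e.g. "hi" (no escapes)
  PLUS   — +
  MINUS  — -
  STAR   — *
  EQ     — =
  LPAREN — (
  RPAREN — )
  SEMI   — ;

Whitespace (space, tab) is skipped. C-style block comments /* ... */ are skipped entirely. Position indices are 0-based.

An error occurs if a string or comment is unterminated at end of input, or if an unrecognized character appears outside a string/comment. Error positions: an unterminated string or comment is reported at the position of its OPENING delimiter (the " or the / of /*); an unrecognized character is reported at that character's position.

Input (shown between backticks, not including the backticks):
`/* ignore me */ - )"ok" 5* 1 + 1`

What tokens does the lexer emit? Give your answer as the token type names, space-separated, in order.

pos=0: enter COMMENT mode (saw '/*')
exit COMMENT mode (now at pos=15)
pos=16: emit MINUS '-'
pos=18: emit RPAREN ')'
pos=19: enter STRING mode
pos=19: emit STR "ok" (now at pos=23)
pos=24: emit NUM '5' (now at pos=25)
pos=25: emit STAR '*'
pos=27: emit NUM '1' (now at pos=28)
pos=29: emit PLUS '+'
pos=31: emit NUM '1' (now at pos=32)
DONE. 8 tokens: [MINUS, RPAREN, STR, NUM, STAR, NUM, PLUS, NUM]

Answer: MINUS RPAREN STR NUM STAR NUM PLUS NUM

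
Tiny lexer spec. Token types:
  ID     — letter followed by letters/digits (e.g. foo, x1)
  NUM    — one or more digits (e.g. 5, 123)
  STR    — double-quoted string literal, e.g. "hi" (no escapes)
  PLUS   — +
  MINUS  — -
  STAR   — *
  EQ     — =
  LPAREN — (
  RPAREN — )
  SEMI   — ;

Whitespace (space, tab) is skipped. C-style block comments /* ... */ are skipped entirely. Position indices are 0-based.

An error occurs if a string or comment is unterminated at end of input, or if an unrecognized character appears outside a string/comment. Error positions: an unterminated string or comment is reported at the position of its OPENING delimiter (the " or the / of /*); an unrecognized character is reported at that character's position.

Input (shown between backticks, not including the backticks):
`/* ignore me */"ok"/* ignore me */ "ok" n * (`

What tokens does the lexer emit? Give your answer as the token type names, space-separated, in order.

pos=0: enter COMMENT mode (saw '/*')
exit COMMENT mode (now at pos=15)
pos=15: enter STRING mode
pos=15: emit STR "ok" (now at pos=19)
pos=19: enter COMMENT mode (saw '/*')
exit COMMENT mode (now at pos=34)
pos=35: enter STRING mode
pos=35: emit STR "ok" (now at pos=39)
pos=40: emit ID 'n' (now at pos=41)
pos=42: emit STAR '*'
pos=44: emit LPAREN '('
DONE. 5 tokens: [STR, STR, ID, STAR, LPAREN]

Answer: STR STR ID STAR LPAREN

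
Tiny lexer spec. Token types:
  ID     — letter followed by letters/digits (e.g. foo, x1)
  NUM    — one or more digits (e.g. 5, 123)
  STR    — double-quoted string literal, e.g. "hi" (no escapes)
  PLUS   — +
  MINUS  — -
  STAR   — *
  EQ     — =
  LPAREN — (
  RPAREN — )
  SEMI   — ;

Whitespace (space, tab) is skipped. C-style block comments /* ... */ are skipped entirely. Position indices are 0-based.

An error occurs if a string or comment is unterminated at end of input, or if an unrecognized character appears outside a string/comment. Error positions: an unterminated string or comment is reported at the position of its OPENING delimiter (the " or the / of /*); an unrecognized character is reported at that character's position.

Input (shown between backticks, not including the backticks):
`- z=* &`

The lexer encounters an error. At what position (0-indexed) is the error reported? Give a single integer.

pos=0: emit MINUS '-'
pos=2: emit ID 'z' (now at pos=3)
pos=3: emit EQ '='
pos=4: emit STAR '*'
pos=6: ERROR — unrecognized char '&'

Answer: 6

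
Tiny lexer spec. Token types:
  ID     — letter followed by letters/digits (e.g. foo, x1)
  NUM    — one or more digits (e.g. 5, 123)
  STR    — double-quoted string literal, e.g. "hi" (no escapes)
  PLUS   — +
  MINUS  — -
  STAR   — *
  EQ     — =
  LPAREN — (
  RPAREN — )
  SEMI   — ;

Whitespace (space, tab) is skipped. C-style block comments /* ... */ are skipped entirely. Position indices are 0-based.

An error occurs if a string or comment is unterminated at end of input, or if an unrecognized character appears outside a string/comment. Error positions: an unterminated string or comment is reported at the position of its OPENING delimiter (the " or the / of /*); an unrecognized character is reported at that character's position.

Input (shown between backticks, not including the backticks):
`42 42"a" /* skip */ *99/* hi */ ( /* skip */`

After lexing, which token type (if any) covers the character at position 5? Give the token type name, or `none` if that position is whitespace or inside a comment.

pos=0: emit NUM '42' (now at pos=2)
pos=3: emit NUM '42' (now at pos=5)
pos=5: enter STRING mode
pos=5: emit STR "a" (now at pos=8)
pos=9: enter COMMENT mode (saw '/*')
exit COMMENT mode (now at pos=19)
pos=20: emit STAR '*'
pos=21: emit NUM '99' (now at pos=23)
pos=23: enter COMMENT mode (saw '/*')
exit COMMENT mode (now at pos=31)
pos=32: emit LPAREN '('
pos=34: enter COMMENT mode (saw '/*')
exit COMMENT mode (now at pos=44)
DONE. 6 tokens: [NUM, NUM, STR, STAR, NUM, LPAREN]
Position 5: char is '"' -> STR

Answer: STR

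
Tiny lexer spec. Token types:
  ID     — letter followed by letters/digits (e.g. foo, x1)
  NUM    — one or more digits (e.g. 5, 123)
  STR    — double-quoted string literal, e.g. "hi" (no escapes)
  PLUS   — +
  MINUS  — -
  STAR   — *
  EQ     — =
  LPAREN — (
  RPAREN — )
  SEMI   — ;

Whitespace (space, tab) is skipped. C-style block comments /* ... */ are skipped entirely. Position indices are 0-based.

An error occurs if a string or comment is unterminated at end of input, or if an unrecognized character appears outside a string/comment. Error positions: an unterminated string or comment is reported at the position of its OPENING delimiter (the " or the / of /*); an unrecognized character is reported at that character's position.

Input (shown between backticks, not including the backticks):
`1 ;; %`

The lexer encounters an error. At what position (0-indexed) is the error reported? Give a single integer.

Answer: 5

Derivation:
pos=0: emit NUM '1' (now at pos=1)
pos=2: emit SEMI ';'
pos=3: emit SEMI ';'
pos=5: ERROR — unrecognized char '%'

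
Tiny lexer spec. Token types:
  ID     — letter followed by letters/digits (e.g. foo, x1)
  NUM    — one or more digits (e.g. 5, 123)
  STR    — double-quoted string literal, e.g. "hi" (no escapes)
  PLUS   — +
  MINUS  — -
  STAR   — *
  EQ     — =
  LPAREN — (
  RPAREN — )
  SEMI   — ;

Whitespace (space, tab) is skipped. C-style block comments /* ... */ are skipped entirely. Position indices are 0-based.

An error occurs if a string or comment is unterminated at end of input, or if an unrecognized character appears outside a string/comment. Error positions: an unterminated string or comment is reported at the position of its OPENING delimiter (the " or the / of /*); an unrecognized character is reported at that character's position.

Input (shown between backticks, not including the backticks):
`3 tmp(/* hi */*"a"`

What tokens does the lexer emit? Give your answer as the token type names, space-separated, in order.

pos=0: emit NUM '3' (now at pos=1)
pos=2: emit ID 'tmp' (now at pos=5)
pos=5: emit LPAREN '('
pos=6: enter COMMENT mode (saw '/*')
exit COMMENT mode (now at pos=14)
pos=14: emit STAR '*'
pos=15: enter STRING mode
pos=15: emit STR "a" (now at pos=18)
DONE. 5 tokens: [NUM, ID, LPAREN, STAR, STR]

Answer: NUM ID LPAREN STAR STR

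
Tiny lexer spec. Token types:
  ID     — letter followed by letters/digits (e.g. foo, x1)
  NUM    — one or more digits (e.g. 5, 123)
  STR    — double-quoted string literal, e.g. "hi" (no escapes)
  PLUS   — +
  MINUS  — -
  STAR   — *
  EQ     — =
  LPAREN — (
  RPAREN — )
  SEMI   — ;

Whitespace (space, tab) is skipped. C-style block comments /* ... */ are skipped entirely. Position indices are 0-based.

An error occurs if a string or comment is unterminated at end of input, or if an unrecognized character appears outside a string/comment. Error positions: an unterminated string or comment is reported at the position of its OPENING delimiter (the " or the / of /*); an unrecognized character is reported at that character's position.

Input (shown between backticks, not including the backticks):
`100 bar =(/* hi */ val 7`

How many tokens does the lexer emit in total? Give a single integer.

Answer: 6

Derivation:
pos=0: emit NUM '100' (now at pos=3)
pos=4: emit ID 'bar' (now at pos=7)
pos=8: emit EQ '='
pos=9: emit LPAREN '('
pos=10: enter COMMENT mode (saw '/*')
exit COMMENT mode (now at pos=18)
pos=19: emit ID 'val' (now at pos=22)
pos=23: emit NUM '7' (now at pos=24)
DONE. 6 tokens: [NUM, ID, EQ, LPAREN, ID, NUM]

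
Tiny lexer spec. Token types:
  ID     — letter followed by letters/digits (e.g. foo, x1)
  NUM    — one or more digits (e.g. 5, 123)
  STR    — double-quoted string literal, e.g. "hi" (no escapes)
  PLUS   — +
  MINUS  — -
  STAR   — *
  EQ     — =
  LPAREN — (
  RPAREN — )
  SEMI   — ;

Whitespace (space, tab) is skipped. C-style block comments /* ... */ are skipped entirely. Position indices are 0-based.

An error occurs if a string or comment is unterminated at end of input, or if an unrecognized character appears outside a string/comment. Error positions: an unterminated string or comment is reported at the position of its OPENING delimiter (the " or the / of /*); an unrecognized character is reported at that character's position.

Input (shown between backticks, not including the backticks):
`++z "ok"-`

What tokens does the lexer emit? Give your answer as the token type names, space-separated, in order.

pos=0: emit PLUS '+'
pos=1: emit PLUS '+'
pos=2: emit ID 'z' (now at pos=3)
pos=4: enter STRING mode
pos=4: emit STR "ok" (now at pos=8)
pos=8: emit MINUS '-'
DONE. 5 tokens: [PLUS, PLUS, ID, STR, MINUS]

Answer: PLUS PLUS ID STR MINUS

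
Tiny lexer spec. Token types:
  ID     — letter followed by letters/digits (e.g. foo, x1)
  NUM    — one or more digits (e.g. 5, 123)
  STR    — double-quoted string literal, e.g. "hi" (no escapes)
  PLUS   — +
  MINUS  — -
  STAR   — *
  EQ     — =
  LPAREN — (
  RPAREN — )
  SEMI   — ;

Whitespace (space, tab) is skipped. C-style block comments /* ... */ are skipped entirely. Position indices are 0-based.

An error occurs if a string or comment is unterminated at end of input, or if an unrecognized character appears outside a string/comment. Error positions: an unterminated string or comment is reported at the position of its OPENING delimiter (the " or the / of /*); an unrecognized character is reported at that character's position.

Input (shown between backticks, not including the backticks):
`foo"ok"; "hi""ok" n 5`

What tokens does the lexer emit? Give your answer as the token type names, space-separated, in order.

pos=0: emit ID 'foo' (now at pos=3)
pos=3: enter STRING mode
pos=3: emit STR "ok" (now at pos=7)
pos=7: emit SEMI ';'
pos=9: enter STRING mode
pos=9: emit STR "hi" (now at pos=13)
pos=13: enter STRING mode
pos=13: emit STR "ok" (now at pos=17)
pos=18: emit ID 'n' (now at pos=19)
pos=20: emit NUM '5' (now at pos=21)
DONE. 7 tokens: [ID, STR, SEMI, STR, STR, ID, NUM]

Answer: ID STR SEMI STR STR ID NUM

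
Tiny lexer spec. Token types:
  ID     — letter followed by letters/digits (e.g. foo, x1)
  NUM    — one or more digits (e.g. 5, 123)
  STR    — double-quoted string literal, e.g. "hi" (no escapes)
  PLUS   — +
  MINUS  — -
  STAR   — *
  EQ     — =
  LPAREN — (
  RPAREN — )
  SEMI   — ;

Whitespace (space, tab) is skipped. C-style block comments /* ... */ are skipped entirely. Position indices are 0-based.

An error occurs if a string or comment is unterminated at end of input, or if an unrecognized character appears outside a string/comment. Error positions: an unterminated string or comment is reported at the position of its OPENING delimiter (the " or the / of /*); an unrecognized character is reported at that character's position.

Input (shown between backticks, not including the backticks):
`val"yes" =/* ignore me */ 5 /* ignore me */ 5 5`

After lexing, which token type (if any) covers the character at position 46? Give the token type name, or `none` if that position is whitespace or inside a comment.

pos=0: emit ID 'val' (now at pos=3)
pos=3: enter STRING mode
pos=3: emit STR "yes" (now at pos=8)
pos=9: emit EQ '='
pos=10: enter COMMENT mode (saw '/*')
exit COMMENT mode (now at pos=25)
pos=26: emit NUM '5' (now at pos=27)
pos=28: enter COMMENT mode (saw '/*')
exit COMMENT mode (now at pos=43)
pos=44: emit NUM '5' (now at pos=45)
pos=46: emit NUM '5' (now at pos=47)
DONE. 6 tokens: [ID, STR, EQ, NUM, NUM, NUM]
Position 46: char is '5' -> NUM

Answer: NUM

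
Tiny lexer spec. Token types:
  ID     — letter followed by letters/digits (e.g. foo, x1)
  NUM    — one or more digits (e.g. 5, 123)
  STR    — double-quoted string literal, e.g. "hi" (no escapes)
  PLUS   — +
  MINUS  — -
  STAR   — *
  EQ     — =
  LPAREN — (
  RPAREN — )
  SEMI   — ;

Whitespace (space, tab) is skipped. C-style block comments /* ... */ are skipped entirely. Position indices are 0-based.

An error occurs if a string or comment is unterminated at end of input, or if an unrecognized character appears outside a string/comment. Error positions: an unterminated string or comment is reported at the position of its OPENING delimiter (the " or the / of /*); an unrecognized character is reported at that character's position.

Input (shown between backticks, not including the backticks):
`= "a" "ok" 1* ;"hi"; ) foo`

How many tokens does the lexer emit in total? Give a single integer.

Answer: 10

Derivation:
pos=0: emit EQ '='
pos=2: enter STRING mode
pos=2: emit STR "a" (now at pos=5)
pos=6: enter STRING mode
pos=6: emit STR "ok" (now at pos=10)
pos=11: emit NUM '1' (now at pos=12)
pos=12: emit STAR '*'
pos=14: emit SEMI ';'
pos=15: enter STRING mode
pos=15: emit STR "hi" (now at pos=19)
pos=19: emit SEMI ';'
pos=21: emit RPAREN ')'
pos=23: emit ID 'foo' (now at pos=26)
DONE. 10 tokens: [EQ, STR, STR, NUM, STAR, SEMI, STR, SEMI, RPAREN, ID]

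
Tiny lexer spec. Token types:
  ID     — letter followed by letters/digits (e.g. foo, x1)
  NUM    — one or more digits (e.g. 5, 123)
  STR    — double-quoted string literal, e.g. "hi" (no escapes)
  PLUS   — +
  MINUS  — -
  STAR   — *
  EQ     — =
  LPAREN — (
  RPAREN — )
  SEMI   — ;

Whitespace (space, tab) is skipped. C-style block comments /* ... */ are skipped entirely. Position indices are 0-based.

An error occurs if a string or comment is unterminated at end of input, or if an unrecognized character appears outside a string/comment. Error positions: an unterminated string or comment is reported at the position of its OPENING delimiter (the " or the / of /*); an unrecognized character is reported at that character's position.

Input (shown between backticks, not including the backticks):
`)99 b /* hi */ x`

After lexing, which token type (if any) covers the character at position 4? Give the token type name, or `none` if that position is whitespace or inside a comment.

Answer: ID

Derivation:
pos=0: emit RPAREN ')'
pos=1: emit NUM '99' (now at pos=3)
pos=4: emit ID 'b' (now at pos=5)
pos=6: enter COMMENT mode (saw '/*')
exit COMMENT mode (now at pos=14)
pos=15: emit ID 'x' (now at pos=16)
DONE. 4 tokens: [RPAREN, NUM, ID, ID]
Position 4: char is 'b' -> ID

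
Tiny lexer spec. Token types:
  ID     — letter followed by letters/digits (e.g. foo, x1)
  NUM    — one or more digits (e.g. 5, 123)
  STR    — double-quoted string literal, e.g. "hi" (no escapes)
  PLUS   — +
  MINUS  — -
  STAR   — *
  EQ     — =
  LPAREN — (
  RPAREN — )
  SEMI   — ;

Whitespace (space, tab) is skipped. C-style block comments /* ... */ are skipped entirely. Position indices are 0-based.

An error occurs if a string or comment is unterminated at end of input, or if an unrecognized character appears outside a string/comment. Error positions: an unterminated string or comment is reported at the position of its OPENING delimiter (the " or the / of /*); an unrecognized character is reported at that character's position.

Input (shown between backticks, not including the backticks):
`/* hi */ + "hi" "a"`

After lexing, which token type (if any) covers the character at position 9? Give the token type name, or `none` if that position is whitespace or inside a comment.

pos=0: enter COMMENT mode (saw '/*')
exit COMMENT mode (now at pos=8)
pos=9: emit PLUS '+'
pos=11: enter STRING mode
pos=11: emit STR "hi" (now at pos=15)
pos=16: enter STRING mode
pos=16: emit STR "a" (now at pos=19)
DONE. 3 tokens: [PLUS, STR, STR]
Position 9: char is '+' -> PLUS

Answer: PLUS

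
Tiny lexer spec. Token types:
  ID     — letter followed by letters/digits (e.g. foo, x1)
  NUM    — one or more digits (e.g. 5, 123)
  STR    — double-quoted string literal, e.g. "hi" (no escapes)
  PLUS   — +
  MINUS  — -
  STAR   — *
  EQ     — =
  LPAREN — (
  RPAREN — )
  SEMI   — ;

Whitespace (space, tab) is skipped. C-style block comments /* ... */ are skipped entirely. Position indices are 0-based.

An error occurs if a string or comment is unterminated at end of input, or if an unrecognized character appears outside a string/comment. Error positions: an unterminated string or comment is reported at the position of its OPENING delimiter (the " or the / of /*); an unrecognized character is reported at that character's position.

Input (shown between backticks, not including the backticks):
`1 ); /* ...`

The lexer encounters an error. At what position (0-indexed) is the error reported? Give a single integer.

pos=0: emit NUM '1' (now at pos=1)
pos=2: emit RPAREN ')'
pos=3: emit SEMI ';'
pos=5: enter COMMENT mode (saw '/*')
pos=5: ERROR — unterminated comment (reached EOF)

Answer: 5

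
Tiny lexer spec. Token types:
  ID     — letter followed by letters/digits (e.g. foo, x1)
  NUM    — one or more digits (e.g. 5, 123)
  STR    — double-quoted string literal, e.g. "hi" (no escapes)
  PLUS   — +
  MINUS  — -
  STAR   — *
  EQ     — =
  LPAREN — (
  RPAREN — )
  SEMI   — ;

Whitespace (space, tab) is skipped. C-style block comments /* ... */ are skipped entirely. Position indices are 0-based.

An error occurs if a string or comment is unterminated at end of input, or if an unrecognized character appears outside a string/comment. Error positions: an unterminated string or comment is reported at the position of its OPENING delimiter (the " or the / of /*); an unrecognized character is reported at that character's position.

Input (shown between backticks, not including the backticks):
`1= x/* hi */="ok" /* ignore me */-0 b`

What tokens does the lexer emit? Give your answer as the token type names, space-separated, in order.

pos=0: emit NUM '1' (now at pos=1)
pos=1: emit EQ '='
pos=3: emit ID 'x' (now at pos=4)
pos=4: enter COMMENT mode (saw '/*')
exit COMMENT mode (now at pos=12)
pos=12: emit EQ '='
pos=13: enter STRING mode
pos=13: emit STR "ok" (now at pos=17)
pos=18: enter COMMENT mode (saw '/*')
exit COMMENT mode (now at pos=33)
pos=33: emit MINUS '-'
pos=34: emit NUM '0' (now at pos=35)
pos=36: emit ID 'b' (now at pos=37)
DONE. 8 tokens: [NUM, EQ, ID, EQ, STR, MINUS, NUM, ID]

Answer: NUM EQ ID EQ STR MINUS NUM ID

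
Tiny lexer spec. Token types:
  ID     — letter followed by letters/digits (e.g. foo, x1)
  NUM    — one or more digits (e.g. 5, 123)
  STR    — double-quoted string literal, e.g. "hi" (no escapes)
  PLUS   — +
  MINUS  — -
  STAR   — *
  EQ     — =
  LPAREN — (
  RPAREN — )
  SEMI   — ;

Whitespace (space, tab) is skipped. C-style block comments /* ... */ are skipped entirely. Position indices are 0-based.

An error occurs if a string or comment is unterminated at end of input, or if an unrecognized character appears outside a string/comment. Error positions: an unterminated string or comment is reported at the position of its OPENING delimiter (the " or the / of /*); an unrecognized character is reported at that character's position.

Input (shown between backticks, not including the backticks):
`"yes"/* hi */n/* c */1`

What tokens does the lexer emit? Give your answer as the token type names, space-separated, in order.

Answer: STR ID NUM

Derivation:
pos=0: enter STRING mode
pos=0: emit STR "yes" (now at pos=5)
pos=5: enter COMMENT mode (saw '/*')
exit COMMENT mode (now at pos=13)
pos=13: emit ID 'n' (now at pos=14)
pos=14: enter COMMENT mode (saw '/*')
exit COMMENT mode (now at pos=21)
pos=21: emit NUM '1' (now at pos=22)
DONE. 3 tokens: [STR, ID, NUM]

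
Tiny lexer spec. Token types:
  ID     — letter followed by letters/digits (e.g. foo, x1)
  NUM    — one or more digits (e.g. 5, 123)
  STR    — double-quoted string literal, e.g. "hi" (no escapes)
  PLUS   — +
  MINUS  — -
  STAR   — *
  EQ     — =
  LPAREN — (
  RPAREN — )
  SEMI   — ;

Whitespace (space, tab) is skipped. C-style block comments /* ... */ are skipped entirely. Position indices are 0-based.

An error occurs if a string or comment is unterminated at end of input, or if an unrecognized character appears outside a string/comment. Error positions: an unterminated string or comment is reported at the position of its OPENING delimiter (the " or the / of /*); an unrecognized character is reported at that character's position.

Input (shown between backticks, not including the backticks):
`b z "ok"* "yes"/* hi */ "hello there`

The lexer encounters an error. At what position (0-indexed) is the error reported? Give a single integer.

Answer: 24

Derivation:
pos=0: emit ID 'b' (now at pos=1)
pos=2: emit ID 'z' (now at pos=3)
pos=4: enter STRING mode
pos=4: emit STR "ok" (now at pos=8)
pos=8: emit STAR '*'
pos=10: enter STRING mode
pos=10: emit STR "yes" (now at pos=15)
pos=15: enter COMMENT mode (saw '/*')
exit COMMENT mode (now at pos=23)
pos=24: enter STRING mode
pos=24: ERROR — unterminated string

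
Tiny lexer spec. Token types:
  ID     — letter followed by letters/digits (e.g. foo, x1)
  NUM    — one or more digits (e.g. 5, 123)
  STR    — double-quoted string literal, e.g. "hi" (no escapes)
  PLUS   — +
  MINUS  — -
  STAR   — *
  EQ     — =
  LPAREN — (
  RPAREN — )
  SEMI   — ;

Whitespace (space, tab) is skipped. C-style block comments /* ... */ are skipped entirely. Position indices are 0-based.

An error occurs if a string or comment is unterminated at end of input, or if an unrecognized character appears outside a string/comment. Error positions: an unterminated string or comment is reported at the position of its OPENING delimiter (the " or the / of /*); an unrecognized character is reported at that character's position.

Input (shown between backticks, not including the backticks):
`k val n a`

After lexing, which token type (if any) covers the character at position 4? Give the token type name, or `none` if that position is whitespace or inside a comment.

Answer: ID

Derivation:
pos=0: emit ID 'k' (now at pos=1)
pos=2: emit ID 'val' (now at pos=5)
pos=6: emit ID 'n' (now at pos=7)
pos=8: emit ID 'a' (now at pos=9)
DONE. 4 tokens: [ID, ID, ID, ID]
Position 4: char is 'l' -> ID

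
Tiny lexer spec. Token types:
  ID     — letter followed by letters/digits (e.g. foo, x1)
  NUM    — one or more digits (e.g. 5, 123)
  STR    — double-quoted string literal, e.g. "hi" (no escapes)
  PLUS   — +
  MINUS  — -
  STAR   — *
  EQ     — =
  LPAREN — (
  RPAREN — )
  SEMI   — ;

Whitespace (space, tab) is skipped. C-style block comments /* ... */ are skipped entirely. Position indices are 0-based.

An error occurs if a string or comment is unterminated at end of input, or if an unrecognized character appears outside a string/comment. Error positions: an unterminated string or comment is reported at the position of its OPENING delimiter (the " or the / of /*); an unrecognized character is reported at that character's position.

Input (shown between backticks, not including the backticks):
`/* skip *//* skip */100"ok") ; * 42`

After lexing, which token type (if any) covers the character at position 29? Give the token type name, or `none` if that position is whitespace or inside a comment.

Answer: SEMI

Derivation:
pos=0: enter COMMENT mode (saw '/*')
exit COMMENT mode (now at pos=10)
pos=10: enter COMMENT mode (saw '/*')
exit COMMENT mode (now at pos=20)
pos=20: emit NUM '100' (now at pos=23)
pos=23: enter STRING mode
pos=23: emit STR "ok" (now at pos=27)
pos=27: emit RPAREN ')'
pos=29: emit SEMI ';'
pos=31: emit STAR '*'
pos=33: emit NUM '42' (now at pos=35)
DONE. 6 tokens: [NUM, STR, RPAREN, SEMI, STAR, NUM]
Position 29: char is ';' -> SEMI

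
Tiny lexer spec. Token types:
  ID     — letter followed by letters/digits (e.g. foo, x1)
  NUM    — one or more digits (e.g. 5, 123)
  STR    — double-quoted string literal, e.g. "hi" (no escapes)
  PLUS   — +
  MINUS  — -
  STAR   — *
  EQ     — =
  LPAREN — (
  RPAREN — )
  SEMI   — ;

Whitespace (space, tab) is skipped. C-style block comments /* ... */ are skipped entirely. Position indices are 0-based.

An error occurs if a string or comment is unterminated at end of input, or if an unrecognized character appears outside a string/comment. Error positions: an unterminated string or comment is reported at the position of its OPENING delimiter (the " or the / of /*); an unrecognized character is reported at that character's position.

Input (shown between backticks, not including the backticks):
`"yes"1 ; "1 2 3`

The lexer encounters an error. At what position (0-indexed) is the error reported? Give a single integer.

pos=0: enter STRING mode
pos=0: emit STR "yes" (now at pos=5)
pos=5: emit NUM '1' (now at pos=6)
pos=7: emit SEMI ';'
pos=9: enter STRING mode
pos=9: ERROR — unterminated string

Answer: 9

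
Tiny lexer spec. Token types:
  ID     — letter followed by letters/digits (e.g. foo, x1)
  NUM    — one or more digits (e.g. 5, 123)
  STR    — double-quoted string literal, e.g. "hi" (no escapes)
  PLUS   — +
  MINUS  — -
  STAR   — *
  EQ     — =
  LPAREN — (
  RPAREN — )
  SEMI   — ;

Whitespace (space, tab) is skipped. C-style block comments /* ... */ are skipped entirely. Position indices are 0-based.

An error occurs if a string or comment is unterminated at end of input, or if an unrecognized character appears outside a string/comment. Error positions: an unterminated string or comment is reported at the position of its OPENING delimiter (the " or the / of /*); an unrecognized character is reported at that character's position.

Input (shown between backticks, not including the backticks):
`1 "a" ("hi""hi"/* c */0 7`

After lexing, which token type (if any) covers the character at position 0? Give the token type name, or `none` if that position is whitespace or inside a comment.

pos=0: emit NUM '1' (now at pos=1)
pos=2: enter STRING mode
pos=2: emit STR "a" (now at pos=5)
pos=6: emit LPAREN '('
pos=7: enter STRING mode
pos=7: emit STR "hi" (now at pos=11)
pos=11: enter STRING mode
pos=11: emit STR "hi" (now at pos=15)
pos=15: enter COMMENT mode (saw '/*')
exit COMMENT mode (now at pos=22)
pos=22: emit NUM '0' (now at pos=23)
pos=24: emit NUM '7' (now at pos=25)
DONE. 7 tokens: [NUM, STR, LPAREN, STR, STR, NUM, NUM]
Position 0: char is '1' -> NUM

Answer: NUM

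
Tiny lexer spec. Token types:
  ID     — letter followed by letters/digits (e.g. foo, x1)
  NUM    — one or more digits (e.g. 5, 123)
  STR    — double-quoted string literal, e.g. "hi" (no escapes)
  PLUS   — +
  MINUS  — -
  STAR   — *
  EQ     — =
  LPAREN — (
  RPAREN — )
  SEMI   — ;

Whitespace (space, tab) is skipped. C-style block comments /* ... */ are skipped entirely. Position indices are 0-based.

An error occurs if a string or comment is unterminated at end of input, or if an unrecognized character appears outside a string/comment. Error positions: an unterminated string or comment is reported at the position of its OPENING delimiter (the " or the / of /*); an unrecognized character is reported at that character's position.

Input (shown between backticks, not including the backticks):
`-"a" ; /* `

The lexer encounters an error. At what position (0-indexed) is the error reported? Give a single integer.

pos=0: emit MINUS '-'
pos=1: enter STRING mode
pos=1: emit STR "a" (now at pos=4)
pos=5: emit SEMI ';'
pos=7: enter COMMENT mode (saw '/*')
pos=7: ERROR — unterminated comment (reached EOF)

Answer: 7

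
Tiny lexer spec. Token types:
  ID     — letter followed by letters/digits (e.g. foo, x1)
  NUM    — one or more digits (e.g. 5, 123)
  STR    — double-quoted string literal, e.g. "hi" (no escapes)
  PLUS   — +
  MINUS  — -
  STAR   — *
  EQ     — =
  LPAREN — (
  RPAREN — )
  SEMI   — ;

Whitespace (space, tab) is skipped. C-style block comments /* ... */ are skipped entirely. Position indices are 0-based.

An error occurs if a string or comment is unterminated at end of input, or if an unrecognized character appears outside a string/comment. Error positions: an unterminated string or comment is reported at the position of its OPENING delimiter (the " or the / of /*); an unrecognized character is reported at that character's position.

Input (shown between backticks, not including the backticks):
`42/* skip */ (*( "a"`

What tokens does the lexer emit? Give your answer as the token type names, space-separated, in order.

Answer: NUM LPAREN STAR LPAREN STR

Derivation:
pos=0: emit NUM '42' (now at pos=2)
pos=2: enter COMMENT mode (saw '/*')
exit COMMENT mode (now at pos=12)
pos=13: emit LPAREN '('
pos=14: emit STAR '*'
pos=15: emit LPAREN '('
pos=17: enter STRING mode
pos=17: emit STR "a" (now at pos=20)
DONE. 5 tokens: [NUM, LPAREN, STAR, LPAREN, STR]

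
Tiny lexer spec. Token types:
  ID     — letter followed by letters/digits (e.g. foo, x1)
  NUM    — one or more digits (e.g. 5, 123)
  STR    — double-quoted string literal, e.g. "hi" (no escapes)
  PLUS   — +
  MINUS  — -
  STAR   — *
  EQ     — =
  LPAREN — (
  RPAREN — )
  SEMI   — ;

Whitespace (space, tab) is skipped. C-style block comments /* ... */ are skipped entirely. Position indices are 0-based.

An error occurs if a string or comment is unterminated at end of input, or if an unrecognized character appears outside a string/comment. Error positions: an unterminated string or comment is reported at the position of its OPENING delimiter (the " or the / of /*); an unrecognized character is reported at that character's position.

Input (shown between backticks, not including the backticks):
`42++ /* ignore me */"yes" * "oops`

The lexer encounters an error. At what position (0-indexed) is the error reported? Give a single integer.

Answer: 28

Derivation:
pos=0: emit NUM '42' (now at pos=2)
pos=2: emit PLUS '+'
pos=3: emit PLUS '+'
pos=5: enter COMMENT mode (saw '/*')
exit COMMENT mode (now at pos=20)
pos=20: enter STRING mode
pos=20: emit STR "yes" (now at pos=25)
pos=26: emit STAR '*'
pos=28: enter STRING mode
pos=28: ERROR — unterminated string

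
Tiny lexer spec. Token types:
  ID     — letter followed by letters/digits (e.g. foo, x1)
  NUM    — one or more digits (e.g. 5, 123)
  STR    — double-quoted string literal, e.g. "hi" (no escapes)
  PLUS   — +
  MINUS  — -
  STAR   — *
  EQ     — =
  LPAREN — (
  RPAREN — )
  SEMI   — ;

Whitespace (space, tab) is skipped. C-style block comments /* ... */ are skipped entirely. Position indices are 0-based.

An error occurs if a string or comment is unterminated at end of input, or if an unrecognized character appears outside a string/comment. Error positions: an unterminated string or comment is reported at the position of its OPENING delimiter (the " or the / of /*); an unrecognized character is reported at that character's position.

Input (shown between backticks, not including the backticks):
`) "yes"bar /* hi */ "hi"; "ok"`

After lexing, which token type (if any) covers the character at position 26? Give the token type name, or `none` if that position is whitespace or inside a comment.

Answer: STR

Derivation:
pos=0: emit RPAREN ')'
pos=2: enter STRING mode
pos=2: emit STR "yes" (now at pos=7)
pos=7: emit ID 'bar' (now at pos=10)
pos=11: enter COMMENT mode (saw '/*')
exit COMMENT mode (now at pos=19)
pos=20: enter STRING mode
pos=20: emit STR "hi" (now at pos=24)
pos=24: emit SEMI ';'
pos=26: enter STRING mode
pos=26: emit STR "ok" (now at pos=30)
DONE. 6 tokens: [RPAREN, STR, ID, STR, SEMI, STR]
Position 26: char is '"' -> STR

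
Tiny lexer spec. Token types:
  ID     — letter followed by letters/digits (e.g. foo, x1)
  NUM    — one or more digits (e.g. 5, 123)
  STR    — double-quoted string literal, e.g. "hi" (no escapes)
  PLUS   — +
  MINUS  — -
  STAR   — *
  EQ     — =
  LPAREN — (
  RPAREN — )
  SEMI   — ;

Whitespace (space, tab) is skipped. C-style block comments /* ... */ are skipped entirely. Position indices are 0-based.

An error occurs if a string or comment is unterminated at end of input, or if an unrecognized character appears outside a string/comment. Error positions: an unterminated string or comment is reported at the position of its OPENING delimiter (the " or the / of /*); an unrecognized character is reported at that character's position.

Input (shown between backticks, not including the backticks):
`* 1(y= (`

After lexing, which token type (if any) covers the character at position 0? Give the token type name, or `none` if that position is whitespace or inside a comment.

Answer: STAR

Derivation:
pos=0: emit STAR '*'
pos=2: emit NUM '1' (now at pos=3)
pos=3: emit LPAREN '('
pos=4: emit ID 'y' (now at pos=5)
pos=5: emit EQ '='
pos=7: emit LPAREN '('
DONE. 6 tokens: [STAR, NUM, LPAREN, ID, EQ, LPAREN]
Position 0: char is '*' -> STAR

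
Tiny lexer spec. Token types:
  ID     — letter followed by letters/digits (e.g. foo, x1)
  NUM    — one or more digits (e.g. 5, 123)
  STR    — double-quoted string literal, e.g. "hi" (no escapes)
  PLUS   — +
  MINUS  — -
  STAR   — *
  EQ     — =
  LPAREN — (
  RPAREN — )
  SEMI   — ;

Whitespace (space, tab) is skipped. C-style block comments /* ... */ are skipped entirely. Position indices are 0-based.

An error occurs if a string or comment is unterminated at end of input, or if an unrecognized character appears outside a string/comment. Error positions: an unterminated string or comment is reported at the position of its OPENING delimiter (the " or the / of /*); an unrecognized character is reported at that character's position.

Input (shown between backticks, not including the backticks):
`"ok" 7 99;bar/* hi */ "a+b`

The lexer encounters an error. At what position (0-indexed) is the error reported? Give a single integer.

Answer: 22

Derivation:
pos=0: enter STRING mode
pos=0: emit STR "ok" (now at pos=4)
pos=5: emit NUM '7' (now at pos=6)
pos=7: emit NUM '99' (now at pos=9)
pos=9: emit SEMI ';'
pos=10: emit ID 'bar' (now at pos=13)
pos=13: enter COMMENT mode (saw '/*')
exit COMMENT mode (now at pos=21)
pos=22: enter STRING mode
pos=22: ERROR — unterminated string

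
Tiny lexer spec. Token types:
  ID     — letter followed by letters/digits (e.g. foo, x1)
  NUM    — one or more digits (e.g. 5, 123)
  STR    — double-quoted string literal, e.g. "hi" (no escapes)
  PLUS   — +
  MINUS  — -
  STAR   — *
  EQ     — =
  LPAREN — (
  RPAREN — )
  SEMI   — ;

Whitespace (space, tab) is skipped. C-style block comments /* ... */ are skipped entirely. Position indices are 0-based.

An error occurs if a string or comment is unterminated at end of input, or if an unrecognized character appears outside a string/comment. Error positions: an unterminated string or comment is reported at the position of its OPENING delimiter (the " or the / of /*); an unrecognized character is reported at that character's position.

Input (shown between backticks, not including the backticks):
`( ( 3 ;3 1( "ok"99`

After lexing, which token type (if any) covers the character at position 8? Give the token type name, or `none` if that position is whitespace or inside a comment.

pos=0: emit LPAREN '('
pos=2: emit LPAREN '('
pos=4: emit NUM '3' (now at pos=5)
pos=6: emit SEMI ';'
pos=7: emit NUM '3' (now at pos=8)
pos=9: emit NUM '1' (now at pos=10)
pos=10: emit LPAREN '('
pos=12: enter STRING mode
pos=12: emit STR "ok" (now at pos=16)
pos=16: emit NUM '99' (now at pos=18)
DONE. 9 tokens: [LPAREN, LPAREN, NUM, SEMI, NUM, NUM, LPAREN, STR, NUM]
Position 8: char is ' ' -> none

Answer: none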